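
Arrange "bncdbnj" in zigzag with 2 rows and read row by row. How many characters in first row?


Zigzag "bncdbnj" into 2 rows:
Placing characters:
  'b' => row 0
  'n' => row 1
  'c' => row 0
  'd' => row 1
  'b' => row 0
  'n' => row 1
  'j' => row 0
Rows:
  Row 0: "bcbj"
  Row 1: "ndn"
First row length: 4

4


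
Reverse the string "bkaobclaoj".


Input: bkaobclaoj
Reading characters right to left:
  Position 9: 'j'
  Position 8: 'o'
  Position 7: 'a'
  Position 6: 'l'
  Position 5: 'c'
  Position 4: 'b'
  Position 3: 'o'
  Position 2: 'a'
  Position 1: 'k'
  Position 0: 'b'
Reversed: joalcboakb

joalcboakb


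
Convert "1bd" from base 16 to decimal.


Input: "1bd" in base 16
Positional expansion:
  Digit '1' (value 1) x 16^2 = 256
  Digit 'b' (value 11) x 16^1 = 176
  Digit 'd' (value 13) x 16^0 = 13
Sum = 445

445


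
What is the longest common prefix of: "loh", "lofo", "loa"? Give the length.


Words: loh, lofo, loa
  Position 0: all 'l' => match
  Position 1: all 'o' => match
  Position 2: ('h', 'f', 'a') => mismatch, stop
LCP = "lo" (length 2)

2


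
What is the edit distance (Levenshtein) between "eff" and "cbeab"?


Computing edit distance: "eff" -> "cbeab"
DP table:
           c    b    e    a    b
      0    1    2    3    4    5
  e   1    1    2    2    3    4
  f   2    2    2    3    3    4
  f   3    3    3    3    4    4
Edit distance = dp[3][5] = 4

4


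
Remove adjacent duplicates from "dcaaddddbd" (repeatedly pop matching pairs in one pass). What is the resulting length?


Input: dcaaddddbd
Stack-based adjacent duplicate removal:
  Read 'd': push. Stack: d
  Read 'c': push. Stack: dc
  Read 'a': push. Stack: dca
  Read 'a': matches stack top 'a' => pop. Stack: dc
  Read 'd': push. Stack: dcd
  Read 'd': matches stack top 'd' => pop. Stack: dc
  Read 'd': push. Stack: dcd
  Read 'd': matches stack top 'd' => pop. Stack: dc
  Read 'b': push. Stack: dcb
  Read 'd': push. Stack: dcbd
Final stack: "dcbd" (length 4)

4


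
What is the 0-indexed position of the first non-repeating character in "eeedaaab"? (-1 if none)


Input: eeedaaab
Character frequencies:
  'a': 3
  'b': 1
  'd': 1
  'e': 3
Scanning left to right for freq == 1:
  Position 0 ('e'): freq=3, skip
  Position 1 ('e'): freq=3, skip
  Position 2 ('e'): freq=3, skip
  Position 3 ('d'): unique! => answer = 3

3


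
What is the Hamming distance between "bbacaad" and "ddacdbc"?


Comparing "bbacaad" and "ddacdbc" position by position:
  Position 0: 'b' vs 'd' => differ
  Position 1: 'b' vs 'd' => differ
  Position 2: 'a' vs 'a' => same
  Position 3: 'c' vs 'c' => same
  Position 4: 'a' vs 'd' => differ
  Position 5: 'a' vs 'b' => differ
  Position 6: 'd' vs 'c' => differ
Total differences (Hamming distance): 5

5


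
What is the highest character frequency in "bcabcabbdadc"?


Input: bcabcabbdadc
Character counts:
  'a': 3
  'b': 4
  'c': 3
  'd': 2
Maximum frequency: 4

4


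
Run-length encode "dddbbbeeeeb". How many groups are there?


Input: dddbbbeeeeb
Scanning for consecutive runs:
  Group 1: 'd' x 3 (positions 0-2)
  Group 2: 'b' x 3 (positions 3-5)
  Group 3: 'e' x 4 (positions 6-9)
  Group 4: 'b' x 1 (positions 10-10)
Total groups: 4

4


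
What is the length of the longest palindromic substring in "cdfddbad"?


Input: "cdfddbad"
Checking substrings for palindromes:
  [1:4] "dfd" (len 3) => palindrome
  [3:5] "dd" (len 2) => palindrome
Longest palindromic substring: "dfd" with length 3

3


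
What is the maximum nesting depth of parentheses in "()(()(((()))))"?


Input: "()(()(((()))))"
Tracking depth:
  Position 0 '(': depth becomes 1
  Position 1 ')': depth becomes 0
  Position 2 '(': depth becomes 1
  Position 3 '(': depth becomes 2
  Position 4 ')': depth becomes 1
  Position 5 '(': depth becomes 2
  Position 6 '(': depth becomes 3
  Position 7 '(': depth becomes 4
  Position 8 '(': depth becomes 5
  Position 9 ')': depth becomes 4
  Position 10 ')': depth becomes 3
  Position 11 ')': depth becomes 2
  Position 12 ')': depth becomes 1
  Position 13 ')': depth becomes 0
Maximum depth reached: 5

5


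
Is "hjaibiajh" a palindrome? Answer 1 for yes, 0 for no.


Input: hjaibiajh
Reversed: hjaibiajh
  Compare pos 0 ('h') with pos 8 ('h'): match
  Compare pos 1 ('j') with pos 7 ('j'): match
  Compare pos 2 ('a') with pos 6 ('a'): match
  Compare pos 3 ('i') with pos 5 ('i'): match
Result: palindrome

1


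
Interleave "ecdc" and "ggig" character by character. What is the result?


Interleaving "ecdc" and "ggig":
  Position 0: 'e' from first, 'g' from second => "eg"
  Position 1: 'c' from first, 'g' from second => "cg"
  Position 2: 'd' from first, 'i' from second => "di"
  Position 3: 'c' from first, 'g' from second => "cg"
Result: egcgdicg

egcgdicg


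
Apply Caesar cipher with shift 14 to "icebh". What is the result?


Caesar cipher: shift "icebh" by 14
  'i' (pos 8) + 14 = pos 22 = 'w'
  'c' (pos 2) + 14 = pos 16 = 'q'
  'e' (pos 4) + 14 = pos 18 = 's'
  'b' (pos 1) + 14 = pos 15 = 'p'
  'h' (pos 7) + 14 = pos 21 = 'v'
Result: wqspv

wqspv


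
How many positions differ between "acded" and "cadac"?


Comparing "acded" and "cadac" position by position:
  Position 0: 'a' vs 'c' => DIFFER
  Position 1: 'c' vs 'a' => DIFFER
  Position 2: 'd' vs 'd' => same
  Position 3: 'e' vs 'a' => DIFFER
  Position 4: 'd' vs 'c' => DIFFER
Positions that differ: 4

4


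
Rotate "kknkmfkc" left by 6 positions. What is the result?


Input: "kknkmfkc", rotate left by 6
First 6 characters: "kknkmf"
Remaining characters: "kc"
Concatenate remaining + first: "kc" + "kknkmf" = "kckknkmf"

kckknkmf


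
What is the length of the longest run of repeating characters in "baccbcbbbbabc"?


Input: "baccbcbbbbabc"
Scanning for longest run:
  Position 1 ('a'): new char, reset run to 1
  Position 2 ('c'): new char, reset run to 1
  Position 3 ('c'): continues run of 'c', length=2
  Position 4 ('b'): new char, reset run to 1
  Position 5 ('c'): new char, reset run to 1
  Position 6 ('b'): new char, reset run to 1
  Position 7 ('b'): continues run of 'b', length=2
  Position 8 ('b'): continues run of 'b', length=3
  Position 9 ('b'): continues run of 'b', length=4
  Position 10 ('a'): new char, reset run to 1
  Position 11 ('b'): new char, reset run to 1
  Position 12 ('c'): new char, reset run to 1
Longest run: 'b' with length 4

4


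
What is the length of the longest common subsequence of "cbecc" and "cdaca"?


LCS of "cbecc" and "cdaca"
DP table:
           c    d    a    c    a
      0    0    0    0    0    0
  c   0    1    1    1    1    1
  b   0    1    1    1    1    1
  e   0    1    1    1    1    1
  c   0    1    1    1    2    2
  c   0    1    1    1    2    2
LCS length = dp[5][5] = 2

2


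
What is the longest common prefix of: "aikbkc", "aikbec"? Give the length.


Words: aikbkc, aikbec
  Position 0: all 'a' => match
  Position 1: all 'i' => match
  Position 2: all 'k' => match
  Position 3: all 'b' => match
  Position 4: ('k', 'e') => mismatch, stop
LCP = "aikb" (length 4)

4


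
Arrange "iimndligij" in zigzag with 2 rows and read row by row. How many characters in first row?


Zigzag "iimndligij" into 2 rows:
Placing characters:
  'i' => row 0
  'i' => row 1
  'm' => row 0
  'n' => row 1
  'd' => row 0
  'l' => row 1
  'i' => row 0
  'g' => row 1
  'i' => row 0
  'j' => row 1
Rows:
  Row 0: "imdii"
  Row 1: "inlgj"
First row length: 5

5


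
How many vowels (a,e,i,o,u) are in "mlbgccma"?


Input: mlbgccma
Checking each character:
  'm' at position 0: consonant
  'l' at position 1: consonant
  'b' at position 2: consonant
  'g' at position 3: consonant
  'c' at position 4: consonant
  'c' at position 5: consonant
  'm' at position 6: consonant
  'a' at position 7: vowel (running total: 1)
Total vowels: 1

1


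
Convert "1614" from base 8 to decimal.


Input: "1614" in base 8
Positional expansion:
  Digit '1' (value 1) x 8^3 = 512
  Digit '6' (value 6) x 8^2 = 384
  Digit '1' (value 1) x 8^1 = 8
  Digit '4' (value 4) x 8^0 = 4
Sum = 908

908


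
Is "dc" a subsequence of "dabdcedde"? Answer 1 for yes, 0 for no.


Check if "dc" is a subsequence of "dabdcedde"
Greedy scan:
  Position 0 ('d'): matches sub[0] = 'd'
  Position 1 ('a'): no match needed
  Position 2 ('b'): no match needed
  Position 3 ('d'): no match needed
  Position 4 ('c'): matches sub[1] = 'c'
  Position 5 ('e'): no match needed
  Position 6 ('d'): no match needed
  Position 7 ('d'): no match needed
  Position 8 ('e'): no match needed
All 2 characters matched => is a subsequence

1


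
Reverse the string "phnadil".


Input: phnadil
Reading characters right to left:
  Position 6: 'l'
  Position 5: 'i'
  Position 4: 'd'
  Position 3: 'a'
  Position 2: 'n'
  Position 1: 'h'
  Position 0: 'p'
Reversed: lidanhp

lidanhp


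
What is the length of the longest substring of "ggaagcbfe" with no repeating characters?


Input: "ggaagcbfe"
Sliding window (track last position of each char):
  Position 0 ('g'): window [0,0] length 1 -- new best
  Position 1 ('g'): repeat (last at 0), move window start to 1
  Position 1 ('g'): window [1,1] length 1
  Position 2 ('a'): window [1,2] length 2 -- new best
  Position 3 ('a'): repeat (last at 2), move window start to 3
  Position 3 ('a'): window [3,3] length 1
  Position 4 ('g'): window [3,4] length 2
  Position 5 ('c'): window [3,5] length 3 -- new best
  Position 6 ('b'): window [3,6] length 4 -- new best
  Position 7 ('f'): window [3,7] length 5 -- new best
  Position 8 ('e'): window [3,8] length 6 -- new best
Longest substring with no repeats: "agcbfe" with length 6

6


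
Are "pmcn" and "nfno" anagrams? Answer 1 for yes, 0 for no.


Strings: "pmcn", "nfno"
Sorted first:  cmnp
Sorted second: fnno
Differ at position 0: 'c' vs 'f' => not anagrams

0


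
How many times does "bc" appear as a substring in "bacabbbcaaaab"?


Searching for "bc" in "bacabbbcaaaab"
Scanning each position:
  Position 0: "ba" => no
  Position 1: "ac" => no
  Position 2: "ca" => no
  Position 3: "ab" => no
  Position 4: "bb" => no
  Position 5: "bb" => no
  Position 6: "bc" => MATCH
  Position 7: "ca" => no
  Position 8: "aa" => no
  Position 9: "aa" => no
  Position 10: "aa" => no
  Position 11: "ab" => no
Total occurrences: 1

1


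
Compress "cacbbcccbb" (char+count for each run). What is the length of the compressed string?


Input: cacbbcccbb
Runs:
  'c' x 1 => "c1"
  'a' x 1 => "a1"
  'c' x 1 => "c1"
  'b' x 2 => "b2"
  'c' x 3 => "c3"
  'b' x 2 => "b2"
Compressed: "c1a1c1b2c3b2"
Compressed length: 12

12


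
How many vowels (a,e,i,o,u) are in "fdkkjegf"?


Input: fdkkjegf
Checking each character:
  'f' at position 0: consonant
  'd' at position 1: consonant
  'k' at position 2: consonant
  'k' at position 3: consonant
  'j' at position 4: consonant
  'e' at position 5: vowel (running total: 1)
  'g' at position 6: consonant
  'f' at position 7: consonant
Total vowels: 1

1


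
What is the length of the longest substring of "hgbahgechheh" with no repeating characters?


Input: "hgbahgechheh"
Sliding window (track last position of each char):
  Position 0 ('h'): window [0,0] length 1 -- new best
  Position 1 ('g'): window [0,1] length 2 -- new best
  Position 2 ('b'): window [0,2] length 3 -- new best
  Position 3 ('a'): window [0,3] length 4 -- new best
  Position 4 ('h'): repeat (last at 0), move window start to 1
  Position 4 ('h'): window [1,4] length 4
  Position 5 ('g'): repeat (last at 1), move window start to 2
  Position 5 ('g'): window [2,5] length 4
  Position 6 ('e'): window [2,6] length 5 -- new best
  Position 7 ('c'): window [2,7] length 6 -- new best
  Position 8 ('h'): repeat (last at 4), move window start to 5
  Position 8 ('h'): window [5,8] length 4
  Position 9 ('h'): repeat (last at 8), move window start to 9
  Position 9 ('h'): window [9,9] length 1
  Position 10 ('e'): window [9,10] length 2
  Position 11 ('h'): repeat (last at 9), move window start to 10
  Position 11 ('h'): window [10,11] length 2
Longest substring with no repeats: "bahgec" with length 6

6


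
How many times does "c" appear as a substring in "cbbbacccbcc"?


Searching for "c" in "cbbbacccbcc"
Scanning each position:
  Position 0: "c" => MATCH
  Position 1: "b" => no
  Position 2: "b" => no
  Position 3: "b" => no
  Position 4: "a" => no
  Position 5: "c" => MATCH
  Position 6: "c" => MATCH
  Position 7: "c" => MATCH
  Position 8: "b" => no
  Position 9: "c" => MATCH
  Position 10: "c" => MATCH
Total occurrences: 6

6


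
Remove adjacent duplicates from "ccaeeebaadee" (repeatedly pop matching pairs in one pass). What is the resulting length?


Input: ccaeeebaadee
Stack-based adjacent duplicate removal:
  Read 'c': push. Stack: c
  Read 'c': matches stack top 'c' => pop. Stack: (empty)
  Read 'a': push. Stack: a
  Read 'e': push. Stack: ae
  Read 'e': matches stack top 'e' => pop. Stack: a
  Read 'e': push. Stack: ae
  Read 'b': push. Stack: aeb
  Read 'a': push. Stack: aeba
  Read 'a': matches stack top 'a' => pop. Stack: aeb
  Read 'd': push. Stack: aebd
  Read 'e': push. Stack: aebde
  Read 'e': matches stack top 'e' => pop. Stack: aebd
Final stack: "aebd" (length 4)

4


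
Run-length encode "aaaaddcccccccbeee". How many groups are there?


Input: aaaaddcccccccbeee
Scanning for consecutive runs:
  Group 1: 'a' x 4 (positions 0-3)
  Group 2: 'd' x 2 (positions 4-5)
  Group 3: 'c' x 7 (positions 6-12)
  Group 4: 'b' x 1 (positions 13-13)
  Group 5: 'e' x 3 (positions 14-16)
Total groups: 5

5


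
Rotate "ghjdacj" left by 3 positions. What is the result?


Input: "ghjdacj", rotate left by 3
First 3 characters: "ghj"
Remaining characters: "dacj"
Concatenate remaining + first: "dacj" + "ghj" = "dacjghj"

dacjghj


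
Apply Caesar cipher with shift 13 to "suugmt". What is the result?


Caesar cipher: shift "suugmt" by 13
  's' (pos 18) + 13 = pos 5 = 'f'
  'u' (pos 20) + 13 = pos 7 = 'h'
  'u' (pos 20) + 13 = pos 7 = 'h'
  'g' (pos 6) + 13 = pos 19 = 't'
  'm' (pos 12) + 13 = pos 25 = 'z'
  't' (pos 19) + 13 = pos 6 = 'g'
Result: fhhtzg

fhhtzg


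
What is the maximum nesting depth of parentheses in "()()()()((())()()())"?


Input: "()()()()((())()()())"
Tracking depth:
  Position 0 '(': depth becomes 1
  Position 1 ')': depth becomes 0
  Position 2 '(': depth becomes 1
  Position 3 ')': depth becomes 0
  Position 4 '(': depth becomes 1
  Position 5 ')': depth becomes 0
  Position 6 '(': depth becomes 1
  Position 7 ')': depth becomes 0
  Position 8 '(': depth becomes 1
  Position 9 '(': depth becomes 2
  Position 10 '(': depth becomes 3
  Position 11 ')': depth becomes 2
  Position 12 ')': depth becomes 1
  Position 13 '(': depth becomes 2
  Position 14 ')': depth becomes 1
  Position 15 '(': depth becomes 2
  Position 16 ')': depth becomes 1
  Position 17 '(': depth becomes 2
  Position 18 ')': depth becomes 1
  Position 19 ')': depth becomes 0
Maximum depth reached: 3

3


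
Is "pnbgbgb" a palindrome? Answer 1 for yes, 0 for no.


Input: pnbgbgb
Reversed: bgbgbnp
  Compare pos 0 ('p') with pos 6 ('b'): MISMATCH
  Compare pos 1 ('n') with pos 5 ('g'): MISMATCH
  Compare pos 2 ('b') with pos 4 ('b'): match
Result: not a palindrome

0


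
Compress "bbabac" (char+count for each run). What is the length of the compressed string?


Input: bbabac
Runs:
  'b' x 2 => "b2"
  'a' x 1 => "a1"
  'b' x 1 => "b1"
  'a' x 1 => "a1"
  'c' x 1 => "c1"
Compressed: "b2a1b1a1c1"
Compressed length: 10

10


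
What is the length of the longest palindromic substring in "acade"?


Input: "acade"
Checking substrings for palindromes:
  [0:3] "aca" (len 3) => palindrome
Longest palindromic substring: "aca" with length 3

3


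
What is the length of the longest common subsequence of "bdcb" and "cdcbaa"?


LCS of "bdcb" and "cdcbaa"
DP table:
           c    d    c    b    a    a
      0    0    0    0    0    0    0
  b   0    0    0    0    1    1    1
  d   0    0    1    1    1    1    1
  c   0    1    1    2    2    2    2
  b   0    1    1    2    3    3    3
LCS length = dp[4][6] = 3

3


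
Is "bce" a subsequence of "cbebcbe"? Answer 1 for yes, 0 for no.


Check if "bce" is a subsequence of "cbebcbe"
Greedy scan:
  Position 0 ('c'): no match needed
  Position 1 ('b'): matches sub[0] = 'b'
  Position 2 ('e'): no match needed
  Position 3 ('b'): no match needed
  Position 4 ('c'): matches sub[1] = 'c'
  Position 5 ('b'): no match needed
  Position 6 ('e'): matches sub[2] = 'e'
All 3 characters matched => is a subsequence

1


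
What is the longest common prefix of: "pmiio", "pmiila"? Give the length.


Words: pmiio, pmiila
  Position 0: all 'p' => match
  Position 1: all 'm' => match
  Position 2: all 'i' => match
  Position 3: all 'i' => match
  Position 4: ('o', 'l') => mismatch, stop
LCP = "pmii" (length 4)

4


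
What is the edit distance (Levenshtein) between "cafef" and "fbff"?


Computing edit distance: "cafef" -> "fbff"
DP table:
           f    b    f    f
      0    1    2    3    4
  c   1    1    2    3    4
  a   2    2    2    3    4
  f   3    2    3    2    3
  e   4    3    3    3    3
  f   5    4    4    3    3
Edit distance = dp[5][4] = 3

3


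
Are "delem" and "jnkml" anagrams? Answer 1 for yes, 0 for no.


Strings: "delem", "jnkml"
Sorted first:  deelm
Sorted second: jklmn
Differ at position 0: 'd' vs 'j' => not anagrams

0


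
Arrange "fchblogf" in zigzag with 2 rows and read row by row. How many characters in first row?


Zigzag "fchblogf" into 2 rows:
Placing characters:
  'f' => row 0
  'c' => row 1
  'h' => row 0
  'b' => row 1
  'l' => row 0
  'o' => row 1
  'g' => row 0
  'f' => row 1
Rows:
  Row 0: "fhlg"
  Row 1: "cbof"
First row length: 4

4


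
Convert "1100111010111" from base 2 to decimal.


Input: "1100111010111" in base 2
Positional expansion:
  Digit '1' (value 1) x 2^12 = 4096
  Digit '1' (value 1) x 2^11 = 2048
  Digit '0' (value 0) x 2^10 = 0
  Digit '0' (value 0) x 2^9 = 0
  Digit '1' (value 1) x 2^8 = 256
  Digit '1' (value 1) x 2^7 = 128
  Digit '1' (value 1) x 2^6 = 64
  Digit '0' (value 0) x 2^5 = 0
  Digit '1' (value 1) x 2^4 = 16
  Digit '0' (value 0) x 2^3 = 0
  Digit '1' (value 1) x 2^2 = 4
  Digit '1' (value 1) x 2^1 = 2
  Digit '1' (value 1) x 2^0 = 1
Sum = 6615

6615


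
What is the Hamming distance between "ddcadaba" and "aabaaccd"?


Comparing "ddcadaba" and "aabaaccd" position by position:
  Position 0: 'd' vs 'a' => differ
  Position 1: 'd' vs 'a' => differ
  Position 2: 'c' vs 'b' => differ
  Position 3: 'a' vs 'a' => same
  Position 4: 'd' vs 'a' => differ
  Position 5: 'a' vs 'c' => differ
  Position 6: 'b' vs 'c' => differ
  Position 7: 'a' vs 'd' => differ
Total differences (Hamming distance): 7

7


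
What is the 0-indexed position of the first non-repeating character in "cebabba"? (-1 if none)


Input: cebabba
Character frequencies:
  'a': 2
  'b': 3
  'c': 1
  'e': 1
Scanning left to right for freq == 1:
  Position 0 ('c'): unique! => answer = 0

0


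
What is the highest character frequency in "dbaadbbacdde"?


Input: dbaadbbacdde
Character counts:
  'a': 3
  'b': 3
  'c': 1
  'd': 4
  'e': 1
Maximum frequency: 4

4


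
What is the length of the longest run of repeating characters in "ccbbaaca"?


Input: "ccbbaaca"
Scanning for longest run:
  Position 1 ('c'): continues run of 'c', length=2
  Position 2 ('b'): new char, reset run to 1
  Position 3 ('b'): continues run of 'b', length=2
  Position 4 ('a'): new char, reset run to 1
  Position 5 ('a'): continues run of 'a', length=2
  Position 6 ('c'): new char, reset run to 1
  Position 7 ('a'): new char, reset run to 1
Longest run: 'c' with length 2

2


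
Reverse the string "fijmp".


Input: fijmp
Reading characters right to left:
  Position 4: 'p'
  Position 3: 'm'
  Position 2: 'j'
  Position 1: 'i'
  Position 0: 'f'
Reversed: pmjif

pmjif


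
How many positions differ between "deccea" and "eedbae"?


Comparing "deccea" and "eedbae" position by position:
  Position 0: 'd' vs 'e' => DIFFER
  Position 1: 'e' vs 'e' => same
  Position 2: 'c' vs 'd' => DIFFER
  Position 3: 'c' vs 'b' => DIFFER
  Position 4: 'e' vs 'a' => DIFFER
  Position 5: 'a' vs 'e' => DIFFER
Positions that differ: 5

5


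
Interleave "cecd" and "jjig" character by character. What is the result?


Interleaving "cecd" and "jjig":
  Position 0: 'c' from first, 'j' from second => "cj"
  Position 1: 'e' from first, 'j' from second => "ej"
  Position 2: 'c' from first, 'i' from second => "ci"
  Position 3: 'd' from first, 'g' from second => "dg"
Result: cjejcidg

cjejcidg


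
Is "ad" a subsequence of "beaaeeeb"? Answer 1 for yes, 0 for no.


Check if "ad" is a subsequence of "beaaeeeb"
Greedy scan:
  Position 0 ('b'): no match needed
  Position 1 ('e'): no match needed
  Position 2 ('a'): matches sub[0] = 'a'
  Position 3 ('a'): no match needed
  Position 4 ('e'): no match needed
  Position 5 ('e'): no match needed
  Position 6 ('e'): no match needed
  Position 7 ('b'): no match needed
Only matched 1/2 characters => not a subsequence

0


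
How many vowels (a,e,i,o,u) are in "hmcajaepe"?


Input: hmcajaepe
Checking each character:
  'h' at position 0: consonant
  'm' at position 1: consonant
  'c' at position 2: consonant
  'a' at position 3: vowel (running total: 1)
  'j' at position 4: consonant
  'a' at position 5: vowel (running total: 2)
  'e' at position 6: vowel (running total: 3)
  'p' at position 7: consonant
  'e' at position 8: vowel (running total: 4)
Total vowels: 4

4


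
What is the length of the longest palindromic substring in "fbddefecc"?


Input: "fbddefecc"
Checking substrings for palindromes:
  [4:7] "efe" (len 3) => palindrome
  [2:4] "dd" (len 2) => palindrome
  [7:9] "cc" (len 2) => palindrome
Longest palindromic substring: "efe" with length 3

3


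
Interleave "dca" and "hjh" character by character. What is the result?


Interleaving "dca" and "hjh":
  Position 0: 'd' from first, 'h' from second => "dh"
  Position 1: 'c' from first, 'j' from second => "cj"
  Position 2: 'a' from first, 'h' from second => "ah"
Result: dhcjah

dhcjah


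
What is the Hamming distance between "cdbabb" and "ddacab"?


Comparing "cdbabb" and "ddacab" position by position:
  Position 0: 'c' vs 'd' => differ
  Position 1: 'd' vs 'd' => same
  Position 2: 'b' vs 'a' => differ
  Position 3: 'a' vs 'c' => differ
  Position 4: 'b' vs 'a' => differ
  Position 5: 'b' vs 'b' => same
Total differences (Hamming distance): 4

4


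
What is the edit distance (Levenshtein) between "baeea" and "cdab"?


Computing edit distance: "baeea" -> "cdab"
DP table:
           c    d    a    b
      0    1    2    3    4
  b   1    1    2    3    3
  a   2    2    2    2    3
  e   3    3    3    3    3
  e   4    4    4    4    4
  a   5    5    5    4    5
Edit distance = dp[5][4] = 5

5


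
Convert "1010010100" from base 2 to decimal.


Input: "1010010100" in base 2
Positional expansion:
  Digit '1' (value 1) x 2^9 = 512
  Digit '0' (value 0) x 2^8 = 0
  Digit '1' (value 1) x 2^7 = 128
  Digit '0' (value 0) x 2^6 = 0
  Digit '0' (value 0) x 2^5 = 0
  Digit '1' (value 1) x 2^4 = 16
  Digit '0' (value 0) x 2^3 = 0
  Digit '1' (value 1) x 2^2 = 4
  Digit '0' (value 0) x 2^1 = 0
  Digit '0' (value 0) x 2^0 = 0
Sum = 660

660


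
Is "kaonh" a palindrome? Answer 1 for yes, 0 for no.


Input: kaonh
Reversed: hnoak
  Compare pos 0 ('k') with pos 4 ('h'): MISMATCH
  Compare pos 1 ('a') with pos 3 ('n'): MISMATCH
Result: not a palindrome

0


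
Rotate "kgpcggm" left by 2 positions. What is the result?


Input: "kgpcggm", rotate left by 2
First 2 characters: "kg"
Remaining characters: "pcggm"
Concatenate remaining + first: "pcggm" + "kg" = "pcggmkg"

pcggmkg


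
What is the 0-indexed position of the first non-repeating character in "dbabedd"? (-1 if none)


Input: dbabedd
Character frequencies:
  'a': 1
  'b': 2
  'd': 3
  'e': 1
Scanning left to right for freq == 1:
  Position 0 ('d'): freq=3, skip
  Position 1 ('b'): freq=2, skip
  Position 2 ('a'): unique! => answer = 2

2


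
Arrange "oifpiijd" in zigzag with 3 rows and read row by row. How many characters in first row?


Zigzag "oifpiijd" into 3 rows:
Placing characters:
  'o' => row 0
  'i' => row 1
  'f' => row 2
  'p' => row 1
  'i' => row 0
  'i' => row 1
  'j' => row 2
  'd' => row 1
Rows:
  Row 0: "oi"
  Row 1: "ipid"
  Row 2: "fj"
First row length: 2

2


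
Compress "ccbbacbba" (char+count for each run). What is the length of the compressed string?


Input: ccbbacbba
Runs:
  'c' x 2 => "c2"
  'b' x 2 => "b2"
  'a' x 1 => "a1"
  'c' x 1 => "c1"
  'b' x 2 => "b2"
  'a' x 1 => "a1"
Compressed: "c2b2a1c1b2a1"
Compressed length: 12

12


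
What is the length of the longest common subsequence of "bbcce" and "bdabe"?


LCS of "bbcce" and "bdabe"
DP table:
           b    d    a    b    e
      0    0    0    0    0    0
  b   0    1    1    1    1    1
  b   0    1    1    1    2    2
  c   0    1    1    1    2    2
  c   0    1    1    1    2    2
  e   0    1    1    1    2    3
LCS length = dp[5][5] = 3

3


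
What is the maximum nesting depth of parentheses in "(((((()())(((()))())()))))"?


Input: "(((((()())(((()))())()))))"
Tracking depth:
  Position 0 '(': depth becomes 1
  Position 1 '(': depth becomes 2
  Position 2 '(': depth becomes 3
  Position 3 '(': depth becomes 4
  Position 4 '(': depth becomes 5
  Position 5 '(': depth becomes 6
  Position 6 ')': depth becomes 5
  Position 7 '(': depth becomes 6
  Position 8 ')': depth becomes 5
  Position 9 ')': depth becomes 4
  Position 10 '(': depth becomes 5
  Position 11 '(': depth becomes 6
  Position 12 '(': depth becomes 7
  Position 13 '(': depth becomes 8
  Position 14 ')': depth becomes 7
  Position 15 ')': depth becomes 6
  Position 16 ')': depth becomes 5
  Position 17 '(': depth becomes 6
  Position 18 ')': depth becomes 5
  Position 19 ')': depth becomes 4
  Position 20 '(': depth becomes 5
  Position 21 ')': depth becomes 4
  Position 22 ')': depth becomes 3
  Position 23 ')': depth becomes 2
  Position 24 ')': depth becomes 1
  Position 25 ')': depth becomes 0
Maximum depth reached: 8

8


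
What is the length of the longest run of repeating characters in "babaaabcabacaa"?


Input: "babaaabcabacaa"
Scanning for longest run:
  Position 1 ('a'): new char, reset run to 1
  Position 2 ('b'): new char, reset run to 1
  Position 3 ('a'): new char, reset run to 1
  Position 4 ('a'): continues run of 'a', length=2
  Position 5 ('a'): continues run of 'a', length=3
  Position 6 ('b'): new char, reset run to 1
  Position 7 ('c'): new char, reset run to 1
  Position 8 ('a'): new char, reset run to 1
  Position 9 ('b'): new char, reset run to 1
  Position 10 ('a'): new char, reset run to 1
  Position 11 ('c'): new char, reset run to 1
  Position 12 ('a'): new char, reset run to 1
  Position 13 ('a'): continues run of 'a', length=2
Longest run: 'a' with length 3

3


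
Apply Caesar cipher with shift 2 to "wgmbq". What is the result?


Caesar cipher: shift "wgmbq" by 2
  'w' (pos 22) + 2 = pos 24 = 'y'
  'g' (pos 6) + 2 = pos 8 = 'i'
  'm' (pos 12) + 2 = pos 14 = 'o'
  'b' (pos 1) + 2 = pos 3 = 'd'
  'q' (pos 16) + 2 = pos 18 = 's'
Result: yiods

yiods


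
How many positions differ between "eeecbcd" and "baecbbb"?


Comparing "eeecbcd" and "baecbbb" position by position:
  Position 0: 'e' vs 'b' => DIFFER
  Position 1: 'e' vs 'a' => DIFFER
  Position 2: 'e' vs 'e' => same
  Position 3: 'c' vs 'c' => same
  Position 4: 'b' vs 'b' => same
  Position 5: 'c' vs 'b' => DIFFER
  Position 6: 'd' vs 'b' => DIFFER
Positions that differ: 4

4


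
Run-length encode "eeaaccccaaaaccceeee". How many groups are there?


Input: eeaaccccaaaaccceeee
Scanning for consecutive runs:
  Group 1: 'e' x 2 (positions 0-1)
  Group 2: 'a' x 2 (positions 2-3)
  Group 3: 'c' x 4 (positions 4-7)
  Group 4: 'a' x 4 (positions 8-11)
  Group 5: 'c' x 3 (positions 12-14)
  Group 6: 'e' x 4 (positions 15-18)
Total groups: 6

6


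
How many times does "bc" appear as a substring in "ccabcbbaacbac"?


Searching for "bc" in "ccabcbbaacbac"
Scanning each position:
  Position 0: "cc" => no
  Position 1: "ca" => no
  Position 2: "ab" => no
  Position 3: "bc" => MATCH
  Position 4: "cb" => no
  Position 5: "bb" => no
  Position 6: "ba" => no
  Position 7: "aa" => no
  Position 8: "ac" => no
  Position 9: "cb" => no
  Position 10: "ba" => no
  Position 11: "ac" => no
Total occurrences: 1

1


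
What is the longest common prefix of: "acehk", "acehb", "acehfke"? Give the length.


Words: acehk, acehb, acehfke
  Position 0: all 'a' => match
  Position 1: all 'c' => match
  Position 2: all 'e' => match
  Position 3: all 'h' => match
  Position 4: ('k', 'b', 'f') => mismatch, stop
LCP = "aceh" (length 4)

4


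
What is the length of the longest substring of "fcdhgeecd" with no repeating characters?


Input: "fcdhgeecd"
Sliding window (track last position of each char):
  Position 0 ('f'): window [0,0] length 1 -- new best
  Position 1 ('c'): window [0,1] length 2 -- new best
  Position 2 ('d'): window [0,2] length 3 -- new best
  Position 3 ('h'): window [0,3] length 4 -- new best
  Position 4 ('g'): window [0,4] length 5 -- new best
  Position 5 ('e'): window [0,5] length 6 -- new best
  Position 6 ('e'): repeat (last at 5), move window start to 6
  Position 6 ('e'): window [6,6] length 1
  Position 7 ('c'): window [6,7] length 2
  Position 8 ('d'): window [6,8] length 3
Longest substring with no repeats: "fcdhge" with length 6

6


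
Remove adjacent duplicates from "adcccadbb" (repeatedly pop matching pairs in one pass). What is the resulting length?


Input: adcccadbb
Stack-based adjacent duplicate removal:
  Read 'a': push. Stack: a
  Read 'd': push. Stack: ad
  Read 'c': push. Stack: adc
  Read 'c': matches stack top 'c' => pop. Stack: ad
  Read 'c': push. Stack: adc
  Read 'a': push. Stack: adca
  Read 'd': push. Stack: adcad
  Read 'b': push. Stack: adcadb
  Read 'b': matches stack top 'b' => pop. Stack: adcad
Final stack: "adcad" (length 5)

5


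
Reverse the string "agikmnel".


Input: agikmnel
Reading characters right to left:
  Position 7: 'l'
  Position 6: 'e'
  Position 5: 'n'
  Position 4: 'm'
  Position 3: 'k'
  Position 2: 'i'
  Position 1: 'g'
  Position 0: 'a'
Reversed: lenmkiga

lenmkiga


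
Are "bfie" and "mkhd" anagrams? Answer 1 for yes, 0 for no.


Strings: "bfie", "mkhd"
Sorted first:  befi
Sorted second: dhkm
Differ at position 0: 'b' vs 'd' => not anagrams

0


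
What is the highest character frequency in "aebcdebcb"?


Input: aebcdebcb
Character counts:
  'a': 1
  'b': 3
  'c': 2
  'd': 1
  'e': 2
Maximum frequency: 3

3


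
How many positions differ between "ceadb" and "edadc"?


Comparing "ceadb" and "edadc" position by position:
  Position 0: 'c' vs 'e' => DIFFER
  Position 1: 'e' vs 'd' => DIFFER
  Position 2: 'a' vs 'a' => same
  Position 3: 'd' vs 'd' => same
  Position 4: 'b' vs 'c' => DIFFER
Positions that differ: 3

3


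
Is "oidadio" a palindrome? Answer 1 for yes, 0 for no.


Input: oidadio
Reversed: oidadio
  Compare pos 0 ('o') with pos 6 ('o'): match
  Compare pos 1 ('i') with pos 5 ('i'): match
  Compare pos 2 ('d') with pos 4 ('d'): match
Result: palindrome

1


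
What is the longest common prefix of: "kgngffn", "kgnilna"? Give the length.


Words: kgngffn, kgnilna
  Position 0: all 'k' => match
  Position 1: all 'g' => match
  Position 2: all 'n' => match
  Position 3: ('g', 'i') => mismatch, stop
LCP = "kgn" (length 3)

3


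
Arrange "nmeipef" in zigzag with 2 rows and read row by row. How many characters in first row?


Zigzag "nmeipef" into 2 rows:
Placing characters:
  'n' => row 0
  'm' => row 1
  'e' => row 0
  'i' => row 1
  'p' => row 0
  'e' => row 1
  'f' => row 0
Rows:
  Row 0: "nepf"
  Row 1: "mie"
First row length: 4

4


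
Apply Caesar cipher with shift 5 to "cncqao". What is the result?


Caesar cipher: shift "cncqao" by 5
  'c' (pos 2) + 5 = pos 7 = 'h'
  'n' (pos 13) + 5 = pos 18 = 's'
  'c' (pos 2) + 5 = pos 7 = 'h'
  'q' (pos 16) + 5 = pos 21 = 'v'
  'a' (pos 0) + 5 = pos 5 = 'f'
  'o' (pos 14) + 5 = pos 19 = 't'
Result: hshvft

hshvft


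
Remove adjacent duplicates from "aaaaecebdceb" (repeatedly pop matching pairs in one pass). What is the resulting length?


Input: aaaaecebdceb
Stack-based adjacent duplicate removal:
  Read 'a': push. Stack: a
  Read 'a': matches stack top 'a' => pop. Stack: (empty)
  Read 'a': push. Stack: a
  Read 'a': matches stack top 'a' => pop. Stack: (empty)
  Read 'e': push. Stack: e
  Read 'c': push. Stack: ec
  Read 'e': push. Stack: ece
  Read 'b': push. Stack: eceb
  Read 'd': push. Stack: ecebd
  Read 'c': push. Stack: ecebdc
  Read 'e': push. Stack: ecebdce
  Read 'b': push. Stack: ecebdceb
Final stack: "ecebdceb" (length 8)

8


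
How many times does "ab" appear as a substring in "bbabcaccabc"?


Searching for "ab" in "bbabcaccabc"
Scanning each position:
  Position 0: "bb" => no
  Position 1: "ba" => no
  Position 2: "ab" => MATCH
  Position 3: "bc" => no
  Position 4: "ca" => no
  Position 5: "ac" => no
  Position 6: "cc" => no
  Position 7: "ca" => no
  Position 8: "ab" => MATCH
  Position 9: "bc" => no
Total occurrences: 2

2


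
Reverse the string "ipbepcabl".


Input: ipbepcabl
Reading characters right to left:
  Position 8: 'l'
  Position 7: 'b'
  Position 6: 'a'
  Position 5: 'c'
  Position 4: 'p'
  Position 3: 'e'
  Position 2: 'b'
  Position 1: 'p'
  Position 0: 'i'
Reversed: lbacpebpi

lbacpebpi


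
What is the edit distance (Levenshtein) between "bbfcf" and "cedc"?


Computing edit distance: "bbfcf" -> "cedc"
DP table:
           c    e    d    c
      0    1    2    3    4
  b   1    1    2    3    4
  b   2    2    2    3    4
  f   3    3    3    3    4
  c   4    3    4    4    3
  f   5    4    4    5    4
Edit distance = dp[5][4] = 4

4


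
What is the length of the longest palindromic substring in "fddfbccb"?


Input: "fddfbccb"
Checking substrings for palindromes:
  [0:4] "fddf" (len 4) => palindrome
  [4:8] "bccb" (len 4) => palindrome
  [1:3] "dd" (len 2) => palindrome
  [5:7] "cc" (len 2) => palindrome
Longest palindromic substring: "fddf" with length 4

4


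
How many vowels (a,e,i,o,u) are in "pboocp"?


Input: pboocp
Checking each character:
  'p' at position 0: consonant
  'b' at position 1: consonant
  'o' at position 2: vowel (running total: 1)
  'o' at position 3: vowel (running total: 2)
  'c' at position 4: consonant
  'p' at position 5: consonant
Total vowels: 2

2


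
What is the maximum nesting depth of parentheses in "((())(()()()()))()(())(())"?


Input: "((())(()()()()))()(())(())"
Tracking depth:
  Position 0 '(': depth becomes 1
  Position 1 '(': depth becomes 2
  Position 2 '(': depth becomes 3
  Position 3 ')': depth becomes 2
  Position 4 ')': depth becomes 1
  Position 5 '(': depth becomes 2
  Position 6 '(': depth becomes 3
  Position 7 ')': depth becomes 2
  Position 8 '(': depth becomes 3
  Position 9 ')': depth becomes 2
  Position 10 '(': depth becomes 3
  Position 11 ')': depth becomes 2
  Position 12 '(': depth becomes 3
  Position 13 ')': depth becomes 2
  Position 14 ')': depth becomes 1
  Position 15 ')': depth becomes 0
  Position 16 '(': depth becomes 1
  Position 17 ')': depth becomes 0
  Position 18 '(': depth becomes 1
  Position 19 '(': depth becomes 2
  Position 20 ')': depth becomes 1
  Position 21 ')': depth becomes 0
  Position 22 '(': depth becomes 1
  Position 23 '(': depth becomes 2
  Position 24 ')': depth becomes 1
  Position 25 ')': depth becomes 0
Maximum depth reached: 3

3


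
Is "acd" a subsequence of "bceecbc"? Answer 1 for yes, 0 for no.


Check if "acd" is a subsequence of "bceecbc"
Greedy scan:
  Position 0 ('b'): no match needed
  Position 1 ('c'): no match needed
  Position 2 ('e'): no match needed
  Position 3 ('e'): no match needed
  Position 4 ('c'): no match needed
  Position 5 ('b'): no match needed
  Position 6 ('c'): no match needed
Only matched 0/3 characters => not a subsequence

0


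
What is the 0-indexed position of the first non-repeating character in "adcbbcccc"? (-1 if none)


Input: adcbbcccc
Character frequencies:
  'a': 1
  'b': 2
  'c': 5
  'd': 1
Scanning left to right for freq == 1:
  Position 0 ('a'): unique! => answer = 0

0


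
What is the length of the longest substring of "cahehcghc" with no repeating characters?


Input: "cahehcghc"
Sliding window (track last position of each char):
  Position 0 ('c'): window [0,0] length 1 -- new best
  Position 1 ('a'): window [0,1] length 2 -- new best
  Position 2 ('h'): window [0,2] length 3 -- new best
  Position 3 ('e'): window [0,3] length 4 -- new best
  Position 4 ('h'): repeat (last at 2), move window start to 3
  Position 4 ('h'): window [3,4] length 2
  Position 5 ('c'): window [3,5] length 3
  Position 6 ('g'): window [3,6] length 4
  Position 7 ('h'): repeat (last at 4), move window start to 5
  Position 7 ('h'): window [5,7] length 3
  Position 8 ('c'): repeat (last at 5), move window start to 6
  Position 8 ('c'): window [6,8] length 3
Longest substring with no repeats: "cahe" with length 4

4


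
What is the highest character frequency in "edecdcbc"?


Input: edecdcbc
Character counts:
  'b': 1
  'c': 3
  'd': 2
  'e': 2
Maximum frequency: 3

3


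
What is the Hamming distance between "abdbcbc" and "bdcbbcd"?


Comparing "abdbcbc" and "bdcbbcd" position by position:
  Position 0: 'a' vs 'b' => differ
  Position 1: 'b' vs 'd' => differ
  Position 2: 'd' vs 'c' => differ
  Position 3: 'b' vs 'b' => same
  Position 4: 'c' vs 'b' => differ
  Position 5: 'b' vs 'c' => differ
  Position 6: 'c' vs 'd' => differ
Total differences (Hamming distance): 6

6


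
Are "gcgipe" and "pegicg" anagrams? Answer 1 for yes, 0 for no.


Strings: "gcgipe", "pegicg"
Sorted first:  ceggip
Sorted second: ceggip
Sorted forms match => anagrams

1


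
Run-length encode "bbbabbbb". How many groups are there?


Input: bbbabbbb
Scanning for consecutive runs:
  Group 1: 'b' x 3 (positions 0-2)
  Group 2: 'a' x 1 (positions 3-3)
  Group 3: 'b' x 4 (positions 4-7)
Total groups: 3

3


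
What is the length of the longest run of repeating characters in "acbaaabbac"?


Input: "acbaaabbac"
Scanning for longest run:
  Position 1 ('c'): new char, reset run to 1
  Position 2 ('b'): new char, reset run to 1
  Position 3 ('a'): new char, reset run to 1
  Position 4 ('a'): continues run of 'a', length=2
  Position 5 ('a'): continues run of 'a', length=3
  Position 6 ('b'): new char, reset run to 1
  Position 7 ('b'): continues run of 'b', length=2
  Position 8 ('a'): new char, reset run to 1
  Position 9 ('c'): new char, reset run to 1
Longest run: 'a' with length 3

3


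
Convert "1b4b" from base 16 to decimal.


Input: "1b4b" in base 16
Positional expansion:
  Digit '1' (value 1) x 16^3 = 4096
  Digit 'b' (value 11) x 16^2 = 2816
  Digit '4' (value 4) x 16^1 = 64
  Digit 'b' (value 11) x 16^0 = 11
Sum = 6987

6987


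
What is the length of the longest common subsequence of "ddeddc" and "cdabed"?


LCS of "ddeddc" and "cdabed"
DP table:
           c    d    a    b    e    d
      0    0    0    0    0    0    0
  d   0    0    1    1    1    1    1
  d   0    0    1    1    1    1    2
  e   0    0    1    1    1    2    2
  d   0    0    1    1    1    2    3
  d   0    0    1    1    1    2    3
  c   0    1    1    1    1    2    3
LCS length = dp[6][6] = 3

3


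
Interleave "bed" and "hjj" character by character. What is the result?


Interleaving "bed" and "hjj":
  Position 0: 'b' from first, 'h' from second => "bh"
  Position 1: 'e' from first, 'j' from second => "ej"
  Position 2: 'd' from first, 'j' from second => "dj"
Result: bhejdj

bhejdj


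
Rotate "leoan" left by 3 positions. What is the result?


Input: "leoan", rotate left by 3
First 3 characters: "leo"
Remaining characters: "an"
Concatenate remaining + first: "an" + "leo" = "anleo"

anleo
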